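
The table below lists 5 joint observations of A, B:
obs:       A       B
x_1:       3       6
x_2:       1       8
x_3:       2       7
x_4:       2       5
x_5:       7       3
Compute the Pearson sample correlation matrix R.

Step 1 — column means:
  mean(A) = (3 + 1 + 2 + 2 + 7) / 5 = 15/5 = 3
  mean(B) = (6 + 8 + 7 + 5 + 3) / 5 = 29/5 = 5.8

Step 2 — sample variances and covariances s[i,j] = (1/(n-1)) · Σ_k (x_{k,i} - mean_i) · (x_{k,j} - mean_j), with n-1 = 4:
  s[A,A] = ((0)·(0) + (-2)·(-2) + (-1)·(-1) + (-1)·(-1) + (4)·(4)) / 4 = 22/4 = 5.5
  s[A,B] = ((0)·(0.2) + (-2)·(2.2) + (-1)·(1.2) + (-1)·(-0.8) + (4)·(-2.8)) / 4 = -16/4 = -4
  s[B,B] = ((0.2)·(0.2) + (2.2)·(2.2) + (1.2)·(1.2) + (-0.8)·(-0.8) + (-2.8)·(-2.8)) / 4 = 14.8/4 = 3.7
  Sample standard deviations s_i = √(s[i,i]):
  s(A) = √(5.5) = 2.3452
  s(B) = √(3.7) = 1.9235

Step 3 — r_{ij} = s_{ij} / (s_i · s_j):
  r[A,A] = 1 (diagonal).
  r[A,B] = -4 / (2.3452 · 1.9235) = -4 / 4.5111 = -0.8867
  r[B,B] = 1 (diagonal).

R is symmetric with unit diagonal. Assembling:

R = [[1, -0.8867],
 [-0.8867, 1]]


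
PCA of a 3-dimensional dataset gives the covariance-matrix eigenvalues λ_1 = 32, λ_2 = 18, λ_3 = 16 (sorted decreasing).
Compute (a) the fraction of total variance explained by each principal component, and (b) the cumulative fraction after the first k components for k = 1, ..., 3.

Step 1 — total variance = trace(Sigma) = Σ λ_i = 32 + 18 + 16 = 66.

Step 2 — fraction explained by component i = λ_i / Σ λ:
  PC1: 32/66 = 0.4848
  PC2: 18/66 = 0.2727
  PC3: 16/66 = 0.2424

Step 3 — cumulative fraction after k components = (λ_1 + ... + λ_k) / Σ λ:
  k = 1: 32/66 = 0.4848
  k = 2: (32 + 18)/66 = 50/66 = 0.7576
  k = 3: (32 + 18 + 16)/66 = 66/66 = 1

Summary (fraction, with percent):

explained: PC1 0.4848 (48.48%), PC2 0.2727 (27.27%), PC3 0.2424 (24.24%);  cumulative: 0.4848, 0.7576, 1


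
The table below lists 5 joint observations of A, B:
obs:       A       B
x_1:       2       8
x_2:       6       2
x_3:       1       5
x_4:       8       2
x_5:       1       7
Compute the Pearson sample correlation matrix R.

Step 1 — column means:
  mean(A) = (2 + 6 + 1 + 8 + 1) / 5 = 18/5 = 3.6
  mean(B) = (8 + 2 + 5 + 2 + 7) / 5 = 24/5 = 4.8

Step 2 — sample variances and covariances s[i,j] = (1/(n-1)) · Σ_k (x_{k,i} - mean_i) · (x_{k,j} - mean_j), with n-1 = 4:
  s[A,A] = ((-1.6)·(-1.6) + (2.4)·(2.4) + (-2.6)·(-2.6) + (4.4)·(4.4) + (-2.6)·(-2.6)) / 4 = 41.2/4 = 10.3
  s[A,B] = ((-1.6)·(3.2) + (2.4)·(-2.8) + (-2.6)·(0.2) + (4.4)·(-2.8) + (-2.6)·(2.2)) / 4 = -30.4/4 = -7.6
  s[B,B] = ((3.2)·(3.2) + (-2.8)·(-2.8) + (0.2)·(0.2) + (-2.8)·(-2.8) + (2.2)·(2.2)) / 4 = 30.8/4 = 7.7
  Sample standard deviations s_i = √(s[i,i]):
  s(A) = √(10.3) = 3.2094
  s(B) = √(7.7) = 2.7749

Step 3 — r_{ij} = s_{ij} / (s_i · s_j):
  r[A,A] = 1 (diagonal).
  r[A,B] = -7.6 / (3.2094 · 2.7749) = -7.6 / 8.9056 = -0.8534
  r[B,B] = 1 (diagonal).

R is symmetric with unit diagonal. Assembling:

R = [[1, -0.8534],
 [-0.8534, 1]]


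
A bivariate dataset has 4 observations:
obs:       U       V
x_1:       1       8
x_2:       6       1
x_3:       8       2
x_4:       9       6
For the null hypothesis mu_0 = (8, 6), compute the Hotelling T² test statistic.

Step 1 — sample mean vector:
  mean(U) = (1 + 6 + 8 + 9) / 4 = 24/4 = 6
  mean(V) = (8 + 1 + 2 + 6) / 4 = 17/4 = 4.25
  x̄ = (6, 4.25),  deviation x̄ - mu_0 = (6, 4.25) - (8, 6) = (-2, -1.75).

Step 2 — sample covariance matrix, S[i,j] = (1/(n-1)) · Σ_k (x_{k,i} - mean_i) · (x_{k,j} - mean_j), divisor n-1 = 3:
  S[U,U] = ((-5)·(-5) + (0)·(0) + (2)·(2) + (3)·(3)) / 3 = 38/3 = 12.6667
  S[U,V] = ((-5)·(3.75) + (0)·(-3.25) + (2)·(-2.25) + (3)·(1.75)) / 3 = -18/3 = -6
  S[V,V] = ((3.75)·(3.75) + (-3.25)·(-3.25) + (-2.25)·(-2.25) + (1.75)·(1.75)) / 3 = 32.75/3 = 10.9167
  S = [[12.6667, -6],
 [-6, 10.9167]].

Step 3 — invert S. det(S) = 12.6667·10.9167 - (-6)² = 102.2778.
  S^{-1} = (1/det) · [[d, -b], [-b, a]] = [[0.1067, 0.0587],
 [0.0587, 0.1238]].

Step 4 — quadratic form (x̄ - mu_0)^T · S^{-1} · (x̄ - mu_0):
  S^{-1} · (x̄ - mu_0) = (-0.3161, -0.3341),
  (x̄ - mu_0)^T · [...] = (-2)·(-0.3161) + (-1.75)·(-0.3341) = 1.2169.

Step 5 — scale by n: T² = 4 · 1.2169 = 4.8675.

T² ≈ 4.8675


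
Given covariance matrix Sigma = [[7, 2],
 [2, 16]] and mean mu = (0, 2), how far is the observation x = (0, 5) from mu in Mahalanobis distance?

Step 1 — centre the observation: (x - mu) = (0, 3).

Step 2 — invert Sigma. det(Sigma) = 7·16 - (2)² = 108.
  Sigma^{-1} = (1/det) · [[d, -b], [-b, a]] = [[0.1481, -0.0185],
 [-0.0185, 0.0648]].

Step 3 — form the quadratic (x - mu)^T · Sigma^{-1} · (x - mu):
  Sigma^{-1} · (x - mu) = (-0.0556, 0.1944).
  (x - mu)^T · [Sigma^{-1} · (x - mu)] = (0)·(-0.0556) + (3)·(0.1944) = 0.5833.

Step 4 — take square root: d = √(0.5833) ≈ 0.7638.

d(x, mu) = √(0.5833) ≈ 0.7638


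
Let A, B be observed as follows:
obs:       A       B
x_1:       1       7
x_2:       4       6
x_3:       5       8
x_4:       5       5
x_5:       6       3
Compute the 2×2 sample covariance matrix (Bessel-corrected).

Step 1 — column means:
  mean(A) = (1 + 4 + 5 + 5 + 6) / 5 = 21/5 = 4.2
  mean(B) = (7 + 6 + 8 + 5 + 3) / 5 = 29/5 = 5.8

Step 2 — sample covariance S[i,j] = (1/(n-1)) · Σ_k (x_{k,i} - mean_i) · (x_{k,j} - mean_j), with n-1 = 4.
  S[A,A] = ((-3.2)·(-3.2) + (-0.2)·(-0.2) + (0.8)·(0.8) + (0.8)·(0.8) + (1.8)·(1.8)) / 4 = 14.8/4 = 3.7
  S[A,B] = ((-3.2)·(1.2) + (-0.2)·(0.2) + (0.8)·(2.2) + (0.8)·(-0.8) + (1.8)·(-2.8)) / 4 = -7.8/4 = -1.95
  S[B,B] = ((1.2)·(1.2) + (0.2)·(0.2) + (2.2)·(2.2) + (-0.8)·(-0.8) + (-2.8)·(-2.8)) / 4 = 14.8/4 = 3.7

S is symmetric (S[j,i] = S[i,j]). Assembling:

S = [[3.7, -1.95],
 [-1.95, 3.7]]


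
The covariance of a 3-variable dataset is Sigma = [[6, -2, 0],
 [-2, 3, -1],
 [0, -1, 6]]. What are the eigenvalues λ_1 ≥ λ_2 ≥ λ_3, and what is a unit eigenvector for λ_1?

Step 1 — characteristic polynomial p(λ) = det(λI - Sigma) = λ³ - tr·λ² + c_1·λ - det, where tr = trace, c_1 = sum of the principal 2×2 minors, det = det(Sigma):
  tr = 6 + 3 + 6 = 15,
  c_1 = (6·3 - (-2)²) + (6·6 - (0)²) + (3·6 - (-1)²) = 14 + 36 + 17 = 67,
  det = 6·(3·6 - (-1)²) - (-2)·((-2)·6 - (-1)·(0)) + (0)·((-2)·(-1) - 3·(0)) = 6·(17) - (-2)·(-12) + (0)·(2) = 78.
  So p(λ) = λ³ - 15λ² + 67λ - 78.
Step 2 — look for an integer root (rational root theorem: any rational root is an integer divisor of 78). Testing λ = 6:
  p(6) = 216 - 540 + 402 - 78 = 0  ✓
  Dividing out (λ - 6): p(λ) = (λ - 6)(λ² - 9λ + 13).
Step 3 — remaining eigenvalues from the quadratic λ² - 9λ + 13 = 0:
  Δ = 9² - 4·13 = 81 - 52 = 29,  λ = (9 ± √29)/2 = (9 ± 5.3852)/2 ≈ 7.1926 or 1.8074.
  Sorted: λ_1 = 7.1926,  λ_2 = 6,  λ_3 = 1.8074  (check: sum = 15 = tr ✓).

Step 4 — unit eigenvector for λ_1 ≈ 7.1926: v spans the null space of (Sigma - λ_1 I), whose rows are
  r_1 = (-1.1926, -2, 0),  r_2 = (-2, -4.1926, -1),  r_3 = (0, -1, -1.1926).
  v is orthogonal to every row, so take v ∝ r_1 × r_2 = ((-2)·(-1) - (0)·(-4.1926), (0)·(-2) - (-1.1926)·(-1), (-1.1926)·(-4.1926) - (-2)·(-2)) ≈ (2, -1.1926, 1).
  Let u = (2, -1.1926, 1).
  ||u|| = √((2)² + (-1.1926)² + (1)²) = √(6.4223) ≈ 2.5342,  v_1 = u/||u|| ≈ (0.7892, -0.4706, 0.3946) (||v_1|| = 1).

λ_1 = 7.1926,  λ_2 = 6,  λ_3 = 1.8074;  v_1 ≈ (0.7892, -0.4706, 0.3946)


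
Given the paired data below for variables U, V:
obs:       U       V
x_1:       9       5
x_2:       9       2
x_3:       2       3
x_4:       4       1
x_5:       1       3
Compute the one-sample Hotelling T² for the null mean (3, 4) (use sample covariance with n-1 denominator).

Step 1 — sample mean vector:
  mean(U) = (9 + 9 + 2 + 4 + 1) / 5 = 25/5 = 5
  mean(V) = (5 + 2 + 3 + 1 + 3) / 5 = 14/5 = 2.8
  x̄ = (5, 2.8),  deviation x̄ - mu_0 = (5, 2.8) - (3, 4) = (2, -1.2).

Step 2 — sample covariance matrix, S[i,j] = (1/(n-1)) · Σ_k (x_{k,i} - mean_i) · (x_{k,j} - mean_j), divisor n-1 = 4:
  S[U,U] = ((4)·(4) + (4)·(4) + (-3)·(-3) + (-1)·(-1) + (-4)·(-4)) / 4 = 58/4 = 14.5
  S[U,V] = ((4)·(2.2) + (4)·(-0.8) + (-3)·(0.2) + (-1)·(-1.8) + (-4)·(0.2)) / 4 = 6/4 = 1.5
  S[V,V] = ((2.2)·(2.2) + (-0.8)·(-0.8) + (0.2)·(0.2) + (-1.8)·(-1.8) + (0.2)·(0.2)) / 4 = 8.8/4 = 2.2
  S = [[14.5, 1.5],
 [1.5, 2.2]].

Step 3 — invert S. det(S) = 14.5·2.2 - (1.5)² = 29.65.
  S^{-1} = (1/det) · [[d, -b], [-b, a]] = [[0.0742, -0.0506],
 [-0.0506, 0.489]].

Step 4 — quadratic form (x̄ - mu_0)^T · S^{-1} · (x̄ - mu_0):
  S^{-1} · (x̄ - mu_0) = (0.2091, -0.688),
  (x̄ - mu_0)^T · [...] = (2)·(0.2091) + (-1.2)·(-0.688) = 1.2438.

Step 5 — scale by n: T² = 5 · 1.2438 = 6.2192.

T² ≈ 6.2192


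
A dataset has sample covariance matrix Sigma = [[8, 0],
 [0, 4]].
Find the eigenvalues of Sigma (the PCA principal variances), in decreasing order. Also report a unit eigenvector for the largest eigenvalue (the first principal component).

Step 1 — characteristic polynomial of 2×2 Sigma:
  det(Sigma - λI) = λ² - trace · λ + det = 0.
  trace = 8 + 4 = 12, det = 8·4 - (0)² = 32.
Step 2 — discriminant:
  Δ = trace² - 4·det = 144 - 128 = 16.
Step 3 — eigenvalues:
  λ = (trace ± √Δ)/2 = (12 ± 4)/2,
  λ_1 = 8,  λ_2 = 4.

Step 4 — unit eigenvector for λ_1: Sigma is diagonal, so its eigenvectors are the coordinate axes. λ_1 = 8 is the diagonal entry on the first coordinate axis, hence
  v_1 = (1, 0) (||v_1|| = 1).

λ_1 = 8,  λ_2 = 4;  v_1 ≈ (1, 0)


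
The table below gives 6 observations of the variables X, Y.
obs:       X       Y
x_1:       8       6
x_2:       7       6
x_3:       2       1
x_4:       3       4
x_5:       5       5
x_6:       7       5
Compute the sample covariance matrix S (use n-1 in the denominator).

Step 1 — column means:
  mean(X) = (8 + 7 + 2 + 3 + 5 + 7) / 6 = 32/6 = 5.3333
  mean(Y) = (6 + 6 + 1 + 4 + 5 + 5) / 6 = 27/6 = 4.5

Step 2 — sample covariance S[i,j] = (1/(n-1)) · Σ_k (x_{k,i} - mean_i) · (x_{k,j} - mean_j), with n-1 = 5.
  S[X,X] = ((2.6667)·(2.6667) + (1.6667)·(1.6667) + (-3.3333)·(-3.3333) + (-2.3333)·(-2.3333) + (-0.3333)·(-0.3333) + (1.6667)·(1.6667)) / 5 = 29.3333/5 = 5.8667
  S[X,Y] = ((2.6667)·(1.5) + (1.6667)·(1.5) + (-3.3333)·(-3.5) + (-2.3333)·(-0.5) + (-0.3333)·(0.5) + (1.6667)·(0.5)) / 5 = 20/5 = 4
  S[Y,Y] = ((1.5)·(1.5) + (1.5)·(1.5) + (-3.5)·(-3.5) + (-0.5)·(-0.5) + (0.5)·(0.5) + (0.5)·(0.5)) / 5 = 17.5/5 = 3.5

S is symmetric (S[j,i] = S[i,j]). Assembling:

S = [[5.8667, 4],
 [4, 3.5]]


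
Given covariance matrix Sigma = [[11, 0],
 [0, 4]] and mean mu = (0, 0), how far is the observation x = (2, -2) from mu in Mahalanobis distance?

Step 1 — centre the observation: (x - mu) = (2, -2).

Step 2 — invert Sigma. det(Sigma) = 11·4 - (0)² = 44.
  Sigma^{-1} = (1/det) · [[d, -b], [-b, a]] = [[0.0909, 0],
 [0, 0.25]].

Step 3 — form the quadratic (x - mu)^T · Sigma^{-1} · (x - mu):
  Sigma^{-1} · (x - mu) = (0.1818, -0.5).
  (x - mu)^T · [Sigma^{-1} · (x - mu)] = (2)·(0.1818) + (-2)·(-0.5) = 1.3636.

Step 4 — take square root: d = √(1.3636) ≈ 1.1677.

d(x, mu) = √(1.3636) ≈ 1.1677


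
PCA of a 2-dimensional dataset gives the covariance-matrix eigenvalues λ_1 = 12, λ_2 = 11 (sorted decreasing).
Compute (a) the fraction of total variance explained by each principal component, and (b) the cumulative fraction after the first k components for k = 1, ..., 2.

Step 1 — total variance = trace(Sigma) = Σ λ_i = 12 + 11 = 23.

Step 2 — fraction explained by component i = λ_i / Σ λ:
  PC1: 12/23 = 0.5217
  PC2: 11/23 = 0.4783

Step 3 — cumulative fraction after k components = (λ_1 + ... + λ_k) / Σ λ:
  k = 1: 12/23 = 0.5217
  k = 2: (12 + 11)/23 = 23/23 = 1

Summary (fraction, with percent):

explained: PC1 0.5217 (52.17%), PC2 0.4783 (47.83%);  cumulative: 0.5217, 1


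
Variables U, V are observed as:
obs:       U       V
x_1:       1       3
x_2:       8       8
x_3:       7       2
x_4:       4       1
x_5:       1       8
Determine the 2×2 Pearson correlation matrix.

Step 1 — column means:
  mean(U) = (1 + 8 + 7 + 4 + 1) / 5 = 21/5 = 4.2
  mean(V) = (3 + 8 + 2 + 1 + 8) / 5 = 22/5 = 4.4

Step 2 — sample variances and covariances s[i,j] = (1/(n-1)) · Σ_k (x_{k,i} - mean_i) · (x_{k,j} - mean_j), with n-1 = 4:
  s[U,U] = ((-3.2)·(-3.2) + (3.8)·(3.8) + (2.8)·(2.8) + (-0.2)·(-0.2) + (-3.2)·(-3.2)) / 4 = 42.8/4 = 10.7
  s[U,V] = ((-3.2)·(-1.4) + (3.8)·(3.6) + (2.8)·(-2.4) + (-0.2)·(-3.4) + (-3.2)·(3.6)) / 4 = 0.6/4 = 0.15
  s[V,V] = ((-1.4)·(-1.4) + (3.6)·(3.6) + (-2.4)·(-2.4) + (-3.4)·(-3.4) + (3.6)·(3.6)) / 4 = 45.2/4 = 11.3
  Sample standard deviations s_i = √(s[i,i]):
  s(U) = √(10.7) = 3.2711
  s(V) = √(11.3) = 3.3615

Step 3 — r_{ij} = s_{ij} / (s_i · s_j):
  r[U,U] = 1 (diagonal).
  r[U,V] = 0.15 / (3.2711 · 3.3615) = 0.15 / 10.9959 = 0.0136
  r[V,V] = 1 (diagonal).

R is symmetric with unit diagonal. Assembling:

R = [[1, 0.0136],
 [0.0136, 1]]


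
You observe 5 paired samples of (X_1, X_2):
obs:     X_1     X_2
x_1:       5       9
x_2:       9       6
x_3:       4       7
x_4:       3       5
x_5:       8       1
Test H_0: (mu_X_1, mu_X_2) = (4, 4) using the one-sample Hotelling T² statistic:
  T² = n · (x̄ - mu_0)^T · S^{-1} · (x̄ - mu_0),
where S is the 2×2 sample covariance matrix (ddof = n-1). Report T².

Step 1 — sample mean vector:
  mean(X_1) = (5 + 9 + 4 + 3 + 8) / 5 = 29/5 = 5.8
  mean(X_2) = (9 + 6 + 7 + 5 + 1) / 5 = 28/5 = 5.6
  x̄ = (5.8, 5.6),  deviation x̄ - mu_0 = (5.8, 5.6) - (4, 4) = (1.8, 1.6).

Step 2 — sample covariance matrix, S[i,j] = (1/(n-1)) · Σ_k (x_{k,i} - mean_i) · (x_{k,j} - mean_j), divisor n-1 = 4:
  S[X_1,X_1] = ((-0.8)·(-0.8) + (3.2)·(3.2) + (-1.8)·(-1.8) + (-2.8)·(-2.8) + (2.2)·(2.2)) / 4 = 26.8/4 = 6.7
  S[X_1,X_2] = ((-0.8)·(3.4) + (3.2)·(0.4) + (-1.8)·(1.4) + (-2.8)·(-0.6) + (2.2)·(-4.6)) / 4 = -12.4/4 = -3.1
  S[X_2,X_2] = ((3.4)·(3.4) + (0.4)·(0.4) + (1.4)·(1.4) + (-0.6)·(-0.6) + (-4.6)·(-4.6)) / 4 = 35.2/4 = 8.8
  S = [[6.7, -3.1],
 [-3.1, 8.8]].

Step 3 — invert S. det(S) = 6.7·8.8 - (-3.1)² = 49.35.
  S^{-1} = (1/det) · [[d, -b], [-b, a]] = [[0.1783, 0.0628],
 [0.0628, 0.1358]].

Step 4 — quadratic form (x̄ - mu_0)^T · S^{-1} · (x̄ - mu_0):
  S^{-1} · (x̄ - mu_0) = (0.4215, 0.3303),
  (x̄ - mu_0)^T · [...] = (1.8)·(0.4215) + (1.6)·(0.3303) = 1.2871.

Step 5 — scale by n: T² = 5 · 1.2871 = 6.4357.

T² ≈ 6.4357


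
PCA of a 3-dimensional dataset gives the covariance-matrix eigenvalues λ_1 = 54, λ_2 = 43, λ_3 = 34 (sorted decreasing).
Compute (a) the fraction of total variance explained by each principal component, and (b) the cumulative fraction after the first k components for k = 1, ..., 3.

Step 1 — total variance = trace(Sigma) = Σ λ_i = 54 + 43 + 34 = 131.

Step 2 — fraction explained by component i = λ_i / Σ λ:
  PC1: 54/131 = 0.4122
  PC2: 43/131 = 0.3282
  PC3: 34/131 = 0.2595

Step 3 — cumulative fraction after k components = (λ_1 + ... + λ_k) / Σ λ:
  k = 1: 54/131 = 0.4122
  k = 2: (54 + 43)/131 = 97/131 = 0.7405
  k = 3: (54 + 43 + 34)/131 = 131/131 = 1

Summary (fraction, with percent):

explained: PC1 0.4122 (41.22%), PC2 0.3282 (32.82%), PC3 0.2595 (25.95%);  cumulative: 0.4122, 0.7405, 1


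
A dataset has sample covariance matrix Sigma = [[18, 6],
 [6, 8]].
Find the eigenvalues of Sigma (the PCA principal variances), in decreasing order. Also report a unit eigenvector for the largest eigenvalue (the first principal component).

Step 1 — characteristic polynomial of 2×2 Sigma:
  det(Sigma - λI) = λ² - trace · λ + det = 0.
  trace = 18 + 8 = 26, det = 18·8 - (6)² = 108.
Step 2 — discriminant:
  Δ = trace² - 4·det = 676 - 432 = 244.
Step 3 — eigenvalues:
  λ = (trace ± √Δ)/2 = (26 ± 15.6205)/2,
  λ_1 = 20.8102,  λ_2 = 5.1898.

Step 4 — unit eigenvector for λ_1: solve (Sigma - λ_1 I)v = 0. First row:
  (18 - 20.8102)·v_x + (6)·v_y = 0, i.e. (-2.8102)·v_x + (6)·v_y = 0,
  so v ∝ (b, λ_1 - a) = (6, 2.8102) = u.
  ||u|| = √((6)² + (2.8102)²) = √(43.8975) ≈ 6.6255,
  v_1 = u/||u|| ≈ (0.9056, 0.4242) (||v_1|| = 1).

λ_1 = 20.8102,  λ_2 = 5.1898;  v_1 ≈ (0.9056, 0.4242)


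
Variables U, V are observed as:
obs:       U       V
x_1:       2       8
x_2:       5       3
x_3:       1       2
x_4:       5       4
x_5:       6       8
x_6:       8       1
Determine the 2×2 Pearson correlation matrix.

Step 1 — column means:
  mean(U) = (2 + 5 + 1 + 5 + 6 + 8) / 6 = 27/6 = 4.5
  mean(V) = (8 + 3 + 2 + 4 + 8 + 1) / 6 = 26/6 = 4.3333

Step 2 — sample variances and covariances s[i,j] = (1/(n-1)) · Σ_k (x_{k,i} - mean_i) · (x_{k,j} - mean_j), with n-1 = 5:
  s[U,U] = ((-2.5)·(-2.5) + (0.5)·(0.5) + (-3.5)·(-3.5) + (0.5)·(0.5) + (1.5)·(1.5) + (3.5)·(3.5)) / 5 = 33.5/5 = 6.7
  s[U,V] = ((-2.5)·(3.6667) + (0.5)·(-1.3333) + (-3.5)·(-2.3333) + (0.5)·(-0.3333) + (1.5)·(3.6667) + (3.5)·(-3.3333)) / 5 = -8/5 = -1.6
  s[V,V] = ((3.6667)·(3.6667) + (-1.3333)·(-1.3333) + (-2.3333)·(-2.3333) + (-0.3333)·(-0.3333) + (3.6667)·(3.6667) + (-3.3333)·(-3.3333)) / 5 = 45.3333/5 = 9.0667
  Sample standard deviations s_i = √(s[i,i]):
  s(U) = √(6.7) = 2.5884
  s(V) = √(9.0667) = 3.0111

Step 3 — r_{ij} = s_{ij} / (s_i · s_j):
  r[U,U] = 1 (diagonal).
  r[U,V] = -1.6 / (2.5884 · 3.0111) = -1.6 / 7.794 = -0.2053
  r[V,V] = 1 (diagonal).

R is symmetric with unit diagonal. Assembling:

R = [[1, -0.2053],
 [-0.2053, 1]]


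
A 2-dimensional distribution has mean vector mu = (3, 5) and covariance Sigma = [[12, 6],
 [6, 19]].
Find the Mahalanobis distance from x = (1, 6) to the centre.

Step 1 — centre the observation: (x - mu) = (-2, 1).

Step 2 — invert Sigma. det(Sigma) = 12·19 - (6)² = 192.
  Sigma^{-1} = (1/det) · [[d, -b], [-b, a]] = [[0.099, -0.0312],
 [-0.0312, 0.0625]].

Step 3 — form the quadratic (x - mu)^T · Sigma^{-1} · (x - mu):
  Sigma^{-1} · (x - mu) = (-0.2292, 0.125).
  (x - mu)^T · [Sigma^{-1} · (x - mu)] = (-2)·(-0.2292) + (1)·(0.125) = 0.5833.

Step 4 — take square root: d = √(0.5833) ≈ 0.7638.

d(x, mu) = √(0.5833) ≈ 0.7638


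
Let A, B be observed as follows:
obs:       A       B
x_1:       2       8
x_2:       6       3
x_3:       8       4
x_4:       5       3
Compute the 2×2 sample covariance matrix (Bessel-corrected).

Step 1 — column means:
  mean(A) = (2 + 6 + 8 + 5) / 4 = 21/4 = 5.25
  mean(B) = (8 + 3 + 4 + 3) / 4 = 18/4 = 4.5

Step 2 — sample covariance S[i,j] = (1/(n-1)) · Σ_k (x_{k,i} - mean_i) · (x_{k,j} - mean_j), with n-1 = 3.
  S[A,A] = ((-3.25)·(-3.25) + (0.75)·(0.75) + (2.75)·(2.75) + (-0.25)·(-0.25)) / 3 = 18.75/3 = 6.25
  S[A,B] = ((-3.25)·(3.5) + (0.75)·(-1.5) + (2.75)·(-0.5) + (-0.25)·(-1.5)) / 3 = -13.5/3 = -4.5
  S[B,B] = ((3.5)·(3.5) + (-1.5)·(-1.5) + (-0.5)·(-0.5) + (-1.5)·(-1.5)) / 3 = 17/3 = 5.6667

S is symmetric (S[j,i] = S[i,j]). Assembling:

S = [[6.25, -4.5],
 [-4.5, 5.6667]]


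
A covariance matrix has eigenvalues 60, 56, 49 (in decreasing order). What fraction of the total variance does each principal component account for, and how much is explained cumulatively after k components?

Step 1 — total variance = trace(Sigma) = Σ λ_i = 60 + 56 + 49 = 165.

Step 2 — fraction explained by component i = λ_i / Σ λ:
  PC1: 60/165 = 0.3636
  PC2: 56/165 = 0.3394
  PC3: 49/165 = 0.297

Step 3 — cumulative fraction after k components = (λ_1 + ... + λ_k) / Σ λ:
  k = 1: 60/165 = 0.3636
  k = 2: (60 + 56)/165 = 116/165 = 0.703
  k = 3: (60 + 56 + 49)/165 = 165/165 = 1

Summary (fraction, with percent):

explained: PC1 0.3636 (36.36%), PC2 0.3394 (33.94%), PC3 0.297 (29.7%);  cumulative: 0.3636, 0.703, 1


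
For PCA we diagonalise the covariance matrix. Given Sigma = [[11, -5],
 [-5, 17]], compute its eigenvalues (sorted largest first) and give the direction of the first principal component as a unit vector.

Step 1 — characteristic polynomial of 2×2 Sigma:
  det(Sigma - λI) = λ² - trace · λ + det = 0.
  trace = 11 + 17 = 28, det = 11·17 - (-5)² = 162.
Step 2 — discriminant:
  Δ = trace² - 4·det = 784 - 648 = 136.
Step 3 — eigenvalues:
  λ = (trace ± √Δ)/2 = (28 ± 11.6619)/2,
  λ_1 = 19.831,  λ_2 = 8.169.

Step 4 — unit eigenvector for λ_1: solve (Sigma - λ_1 I)v = 0. First row:
  (11 - 19.831)·v_x + (-5)·v_y = 0, i.e. (-8.831)·v_x + (-5)·v_y = 0,
  so v ∝ (b, λ_1 - a) = (-5, 8.831); multiply by -1 so the first entry is positive: u = (5, -8.831).
  ||u|| = √((5)² + (-8.831)²) = √(102.9857) ≈ 10.1482,
  v_1 = u/||u|| ≈ (0.4927, -0.8702) (||v_1|| = 1).

λ_1 = 19.831,  λ_2 = 8.169;  v_1 ≈ (0.4927, -0.8702)


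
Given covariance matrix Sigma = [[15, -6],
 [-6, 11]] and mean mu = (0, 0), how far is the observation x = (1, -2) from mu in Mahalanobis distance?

Step 1 — centre the observation: (x - mu) = (1, -2).

Step 2 — invert Sigma. det(Sigma) = 15·11 - (-6)² = 129.
  Sigma^{-1} = (1/det) · [[d, -b], [-b, a]] = [[0.0853, 0.0465],
 [0.0465, 0.1163]].

Step 3 — form the quadratic (x - mu)^T · Sigma^{-1} · (x - mu):
  Sigma^{-1} · (x - mu) = (-0.0078, -0.186).
  (x - mu)^T · [Sigma^{-1} · (x - mu)] = (1)·(-0.0078) + (-2)·(-0.186) = 0.3643.

Step 4 — take square root: d = √(0.3643) ≈ 0.6036.

d(x, mu) = √(0.3643) ≈ 0.6036


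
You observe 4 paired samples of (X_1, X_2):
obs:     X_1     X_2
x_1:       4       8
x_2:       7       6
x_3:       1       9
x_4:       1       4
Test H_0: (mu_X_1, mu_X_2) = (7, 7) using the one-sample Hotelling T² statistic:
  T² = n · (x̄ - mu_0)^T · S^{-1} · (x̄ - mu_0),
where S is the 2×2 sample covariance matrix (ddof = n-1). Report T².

Step 1 — sample mean vector:
  mean(X_1) = (4 + 7 + 1 + 1) / 4 = 13/4 = 3.25
  mean(X_2) = (8 + 6 + 9 + 4) / 4 = 27/4 = 6.75
  x̄ = (3.25, 6.75),  deviation x̄ - mu_0 = (3.25, 6.75) - (7, 7) = (-3.75, -0.25).

Step 2 — sample covariance matrix, S[i,j] = (1/(n-1)) · Σ_k (x_{k,i} - mean_i) · (x_{k,j} - mean_j), divisor n-1 = 3:
  S[X_1,X_1] = ((0.75)·(0.75) + (3.75)·(3.75) + (-2.25)·(-2.25) + (-2.25)·(-2.25)) / 3 = 24.75/3 = 8.25
  S[X_1,X_2] = ((0.75)·(1.25) + (3.75)·(-0.75) + (-2.25)·(2.25) + (-2.25)·(-2.75)) / 3 = -0.75/3 = -0.25
  S[X_2,X_2] = ((1.25)·(1.25) + (-0.75)·(-0.75) + (2.25)·(2.25) + (-2.75)·(-2.75)) / 3 = 14.75/3 = 4.9167
  S = [[8.25, -0.25],
 [-0.25, 4.9167]].

Step 3 — invert S. det(S) = 8.25·4.9167 - (-0.25)² = 40.5.
  S^{-1} = (1/det) · [[d, -b], [-b, a]] = [[0.1214, 0.0062],
 [0.0062, 0.2037]].

Step 4 — quadratic form (x̄ - mu_0)^T · S^{-1} · (x̄ - mu_0):
  S^{-1} · (x̄ - mu_0) = (-0.4568, -0.0741),
  (x̄ - mu_0)^T · [...] = (-3.75)·(-0.4568) + (-0.25)·(-0.0741) = 1.7315.

Step 5 — scale by n: T² = 4 · 1.7315 = 6.9259.

T² ≈ 6.9259


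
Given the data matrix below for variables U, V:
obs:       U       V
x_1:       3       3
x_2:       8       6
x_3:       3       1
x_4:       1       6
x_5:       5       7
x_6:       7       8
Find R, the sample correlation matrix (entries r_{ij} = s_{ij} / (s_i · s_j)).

Step 1 — column means:
  mean(U) = (3 + 8 + 3 + 1 + 5 + 7) / 6 = 27/6 = 4.5
  mean(V) = (3 + 6 + 1 + 6 + 7 + 8) / 6 = 31/6 = 5.1667

Step 2 — sample variances and covariances s[i,j] = (1/(n-1)) · Σ_k (x_{k,i} - mean_i) · (x_{k,j} - mean_j), with n-1 = 5:
  s[U,U] = ((-1.5)·(-1.5) + (3.5)·(3.5) + (-1.5)·(-1.5) + (-3.5)·(-3.5) + (0.5)·(0.5) + (2.5)·(2.5)) / 5 = 35.5/5 = 7.1
  s[U,V] = ((-1.5)·(-2.1667) + (3.5)·(0.8333) + (-1.5)·(-4.1667) + (-3.5)·(0.8333) + (0.5)·(1.8333) + (2.5)·(2.8333)) / 5 = 17.5/5 = 3.5
  s[V,V] = ((-2.1667)·(-2.1667) + (0.8333)·(0.8333) + (-4.1667)·(-4.1667) + (0.8333)·(0.8333) + (1.8333)·(1.8333) + (2.8333)·(2.8333)) / 5 = 34.8333/5 = 6.9667
  Sample standard deviations s_i = √(s[i,i]):
  s(U) = √(7.1) = 2.6646
  s(V) = √(6.9667) = 2.6394

Step 3 — r_{ij} = s_{ij} / (s_i · s_j):
  r[U,U] = 1 (diagonal).
  r[U,V] = 3.5 / (2.6646 · 2.6394) = 3.5 / 7.033 = 0.4977
  r[V,V] = 1 (diagonal).

R is symmetric with unit diagonal. Assembling:

R = [[1, 0.4977],
 [0.4977, 1]]


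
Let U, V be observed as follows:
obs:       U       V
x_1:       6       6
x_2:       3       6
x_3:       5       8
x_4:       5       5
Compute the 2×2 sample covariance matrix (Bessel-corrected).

Step 1 — column means:
  mean(U) = (6 + 3 + 5 + 5) / 4 = 19/4 = 4.75
  mean(V) = (6 + 6 + 8 + 5) / 4 = 25/4 = 6.25

Step 2 — sample covariance S[i,j] = (1/(n-1)) · Σ_k (x_{k,i} - mean_i) · (x_{k,j} - mean_j), with n-1 = 3.
  S[U,U] = ((1.25)·(1.25) + (-1.75)·(-1.75) + (0.25)·(0.25) + (0.25)·(0.25)) / 3 = 4.75/3 = 1.5833
  S[U,V] = ((1.25)·(-0.25) + (-1.75)·(-0.25) + (0.25)·(1.75) + (0.25)·(-1.25)) / 3 = 0.25/3 = 0.0833
  S[V,V] = ((-0.25)·(-0.25) + (-0.25)·(-0.25) + (1.75)·(1.75) + (-1.25)·(-1.25)) / 3 = 4.75/3 = 1.5833

S is symmetric (S[j,i] = S[i,j]). Assembling:

S = [[1.5833, 0.0833],
 [0.0833, 1.5833]]


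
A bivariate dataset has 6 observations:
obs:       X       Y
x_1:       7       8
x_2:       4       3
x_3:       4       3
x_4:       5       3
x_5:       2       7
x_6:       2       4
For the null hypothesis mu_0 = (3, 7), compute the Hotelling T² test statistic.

Step 1 — sample mean vector:
  mean(X) = (7 + 4 + 4 + 5 + 2 + 2) / 6 = 24/6 = 4
  mean(Y) = (8 + 3 + 3 + 3 + 7 + 4) / 6 = 28/6 = 4.6667
  x̄ = (4, 4.6667),  deviation x̄ - mu_0 = (4, 4.6667) - (3, 7) = (1, -2.3333).

Step 2 — sample covariance matrix, S[i,j] = (1/(n-1)) · Σ_k (x_{k,i} - mean_i) · (x_{k,j} - mean_j), divisor n-1 = 5:
  S[X,X] = ((3)·(3) + (0)·(0) + (0)·(0) + (1)·(1) + (-2)·(-2) + (-2)·(-2)) / 5 = 18/5 = 3.6
  S[X,Y] = ((3)·(3.3333) + (0)·(-1.6667) + (0)·(-1.6667) + (1)·(-1.6667) + (-2)·(2.3333) + (-2)·(-0.6667)) / 5 = 5/5 = 1
  S[Y,Y] = ((3.3333)·(3.3333) + (-1.6667)·(-1.6667) + (-1.6667)·(-1.6667) + (-1.6667)·(-1.6667) + (2.3333)·(2.3333) + (-0.6667)·(-0.6667)) / 5 = 25.3333/5 = 5.0667
  S = [[3.6, 1],
 [1, 5.0667]].

Step 3 — invert S. det(S) = 3.6·5.0667 - (1)² = 17.24.
  S^{-1} = (1/det) · [[d, -b], [-b, a]] = [[0.2939, -0.058],
 [-0.058, 0.2088]].

Step 4 — quadratic form (x̄ - mu_0)^T · S^{-1} · (x̄ - mu_0):
  S^{-1} · (x̄ - mu_0) = (0.4292, -0.5452),
  (x̄ - mu_0)^T · [...] = (1)·(0.4292) + (-2.3333)·(-0.5452) = 1.7015.

Step 5 — scale by n: T² = 6 · 1.7015 = 10.2088.

T² ≈ 10.2088


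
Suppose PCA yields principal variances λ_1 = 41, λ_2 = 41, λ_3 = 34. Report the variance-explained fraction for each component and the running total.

Step 1 — total variance = trace(Sigma) = Σ λ_i = 41 + 41 + 34 = 116.

Step 2 — fraction explained by component i = λ_i / Σ λ:
  PC1: 41/116 = 0.3534
  PC2: 41/116 = 0.3534
  PC3: 34/116 = 0.2931

Step 3 — cumulative fraction after k components = (λ_1 + ... + λ_k) / Σ λ:
  k = 1: 41/116 = 0.3534
  k = 2: (41 + 41)/116 = 82/116 = 0.7069
  k = 3: (41 + 41 + 34)/116 = 116/116 = 1

Summary (fraction, with percent):

explained: PC1 0.3534 (35.34%), PC2 0.3534 (35.34%), PC3 0.2931 (29.31%);  cumulative: 0.3534, 0.7069, 1


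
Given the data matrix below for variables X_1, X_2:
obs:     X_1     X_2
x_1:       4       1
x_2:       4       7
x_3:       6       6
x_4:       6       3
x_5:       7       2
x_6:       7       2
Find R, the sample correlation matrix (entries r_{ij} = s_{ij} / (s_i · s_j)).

Step 1 — column means:
  mean(X_1) = (4 + 4 + 6 + 6 + 7 + 7) / 6 = 34/6 = 5.6667
  mean(X_2) = (1 + 7 + 6 + 3 + 2 + 2) / 6 = 21/6 = 3.5

Step 2 — sample variances and covariances s[i,j] = (1/(n-1)) · Σ_k (x_{k,i} - mean_i) · (x_{k,j} - mean_j), with n-1 = 5:
  s[X_1,X_1] = ((-1.6667)·(-1.6667) + (-1.6667)·(-1.6667) + (0.3333)·(0.3333) + (0.3333)·(0.3333) + (1.3333)·(1.3333) + (1.3333)·(1.3333)) / 5 = 9.3333/5 = 1.8667
  s[X_1,X_2] = ((-1.6667)·(-2.5) + (-1.6667)·(3.5) + (0.3333)·(2.5) + (0.3333)·(-0.5) + (1.3333)·(-1.5) + (1.3333)·(-1.5)) / 5 = -5/5 = -1
  s[X_2,X_2] = ((-2.5)·(-2.5) + (3.5)·(3.5) + (2.5)·(2.5) + (-0.5)·(-0.5) + (-1.5)·(-1.5) + (-1.5)·(-1.5)) / 5 = 29.5/5 = 5.9
  Sample standard deviations s_i = √(s[i,i]):
  s(X_1) = √(1.8667) = 1.3663
  s(X_2) = √(5.9) = 2.429

Step 3 — r_{ij} = s_{ij} / (s_i · s_j):
  r[X_1,X_1] = 1 (diagonal).
  r[X_1,X_2] = -1 / (1.3663 · 2.429) = -1 / 3.3186 = -0.3013
  r[X_2,X_2] = 1 (diagonal).

R is symmetric with unit diagonal. Assembling:

R = [[1, -0.3013],
 [-0.3013, 1]]


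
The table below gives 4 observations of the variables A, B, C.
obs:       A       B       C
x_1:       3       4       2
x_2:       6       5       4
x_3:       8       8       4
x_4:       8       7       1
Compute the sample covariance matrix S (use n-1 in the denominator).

Step 1 — column means:
  mean(A) = (3 + 6 + 8 + 8) / 4 = 25/4 = 6.25
  mean(B) = (4 + 5 + 8 + 7) / 4 = 24/4 = 6
  mean(C) = (2 + 4 + 4 + 1) / 4 = 11/4 = 2.75

Step 2 — sample covariance S[i,j] = (1/(n-1)) · Σ_k (x_{k,i} - mean_i) · (x_{k,j} - mean_j), with n-1 = 3.
  S[A,A] = ((-3.25)·(-3.25) + (-0.25)·(-0.25) + (1.75)·(1.75) + (1.75)·(1.75)) / 3 = 16.75/3 = 5.5833
  S[A,B] = ((-3.25)·(-2) + (-0.25)·(-1) + (1.75)·(2) + (1.75)·(1)) / 3 = 12/3 = 4
  S[A,C] = ((-3.25)·(-0.75) + (-0.25)·(1.25) + (1.75)·(1.25) + (1.75)·(-1.75)) / 3 = 1.25/3 = 0.4167
  S[B,B] = ((-2)·(-2) + (-1)·(-1) + (2)·(2) + (1)·(1)) / 3 = 10/3 = 3.3333
  S[B,C] = ((-2)·(-0.75) + (-1)·(1.25) + (2)·(1.25) + (1)·(-1.75)) / 3 = 1/3 = 0.3333
  S[C,C] = ((-0.75)·(-0.75) + (1.25)·(1.25) + (1.25)·(1.25) + (-1.75)·(-1.75)) / 3 = 6.75/3 = 2.25

S is symmetric (S[j,i] = S[i,j]). Assembling:

S = [[5.5833, 4, 0.4167],
 [4, 3.3333, 0.3333],
 [0.4167, 0.3333, 2.25]]


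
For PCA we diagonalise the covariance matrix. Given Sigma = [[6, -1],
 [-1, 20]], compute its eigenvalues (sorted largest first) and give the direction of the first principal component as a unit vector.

Step 1 — characteristic polynomial of 2×2 Sigma:
  det(Sigma - λI) = λ² - trace · λ + det = 0.
  trace = 6 + 20 = 26, det = 6·20 - (-1)² = 119.
Step 2 — discriminant:
  Δ = trace² - 4·det = 676 - 476 = 200.
Step 3 — eigenvalues:
  λ = (trace ± √Δ)/2 = (26 ± 14.1421)/2,
  λ_1 = 20.0711,  λ_2 = 5.9289.

Step 4 — unit eigenvector for λ_1: solve (Sigma - λ_1 I)v = 0. First row:
  (6 - 20.0711)·v_x + (-1)·v_y = 0, i.e. (-14.0711)·v_x + (-1)·v_y = 0,
  so v ∝ (b, λ_1 - a) = (-1, 14.0711); multiply by -1 so the first entry is positive: u = (1, -14.0711).
  ||u|| = √((1)² + (-14.0711)²) = √(198.9949) ≈ 14.1066,
  v_1 = u/||u|| ≈ (0.0709, -0.9975) (||v_1|| = 1).

λ_1 = 20.0711,  λ_2 = 5.9289;  v_1 ≈ (0.0709, -0.9975)


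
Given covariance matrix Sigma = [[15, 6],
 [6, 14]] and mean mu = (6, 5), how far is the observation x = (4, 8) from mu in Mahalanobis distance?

Step 1 — centre the observation: (x - mu) = (-2, 3).

Step 2 — invert Sigma. det(Sigma) = 15·14 - (6)² = 174.
  Sigma^{-1} = (1/det) · [[d, -b], [-b, a]] = [[0.0805, -0.0345],
 [-0.0345, 0.0862]].

Step 3 — form the quadratic (x - mu)^T · Sigma^{-1} · (x - mu):
  Sigma^{-1} · (x - mu) = (-0.2644, 0.3276).
  (x - mu)^T · [Sigma^{-1} · (x - mu)] = (-2)·(-0.2644) + (3)·(0.3276) = 1.5115.

Step 4 — take square root: d = √(1.5115) ≈ 1.2294.

d(x, mu) = √(1.5115) ≈ 1.2294


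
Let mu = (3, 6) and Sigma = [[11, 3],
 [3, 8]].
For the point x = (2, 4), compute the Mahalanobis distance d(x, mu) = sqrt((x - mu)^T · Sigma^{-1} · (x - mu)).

Step 1 — centre the observation: (x - mu) = (-1, -2).

Step 2 — invert Sigma. det(Sigma) = 11·8 - (3)² = 79.
  Sigma^{-1} = (1/det) · [[d, -b], [-b, a]] = [[0.1013, -0.038],
 [-0.038, 0.1392]].

Step 3 — form the quadratic (x - mu)^T · Sigma^{-1} · (x - mu):
  Sigma^{-1} · (x - mu) = (-0.0253, -0.2405).
  (x - mu)^T · [Sigma^{-1} · (x - mu)] = (-1)·(-0.0253) + (-2)·(-0.2405) = 0.5063.

Step 4 — take square root: d = √(0.5063) ≈ 0.7116.

d(x, mu) = √(0.5063) ≈ 0.7116


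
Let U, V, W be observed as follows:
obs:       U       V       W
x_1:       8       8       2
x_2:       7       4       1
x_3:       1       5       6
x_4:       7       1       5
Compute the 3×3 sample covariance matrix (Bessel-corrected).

Step 1 — column means:
  mean(U) = (8 + 7 + 1 + 7) / 4 = 23/4 = 5.75
  mean(V) = (8 + 4 + 5 + 1) / 4 = 18/4 = 4.5
  mean(W) = (2 + 1 + 6 + 5) / 4 = 14/4 = 3.5

Step 2 — sample covariance S[i,j] = (1/(n-1)) · Σ_k (x_{k,i} - mean_i) · (x_{k,j} - mean_j), with n-1 = 3.
  S[U,U] = ((2.25)·(2.25) + (1.25)·(1.25) + (-4.75)·(-4.75) + (1.25)·(1.25)) / 3 = 30.75/3 = 10.25
  S[U,V] = ((2.25)·(3.5) + (1.25)·(-0.5) + (-4.75)·(0.5) + (1.25)·(-3.5)) / 3 = 0.5/3 = 0.1667
  S[U,W] = ((2.25)·(-1.5) + (1.25)·(-2.5) + (-4.75)·(2.5) + (1.25)·(1.5)) / 3 = -16.5/3 = -5.5
  S[V,V] = ((3.5)·(3.5) + (-0.5)·(-0.5) + (0.5)·(0.5) + (-3.5)·(-3.5)) / 3 = 25/3 = 8.3333
  S[V,W] = ((3.5)·(-1.5) + (-0.5)·(-2.5) + (0.5)·(2.5) + (-3.5)·(1.5)) / 3 = -8/3 = -2.6667
  S[W,W] = ((-1.5)·(-1.5) + (-2.5)·(-2.5) + (2.5)·(2.5) + (1.5)·(1.5)) / 3 = 17/3 = 5.6667

S is symmetric (S[j,i] = S[i,j]). Assembling:

S = [[10.25, 0.1667, -5.5],
 [0.1667, 8.3333, -2.6667],
 [-5.5, -2.6667, 5.6667]]


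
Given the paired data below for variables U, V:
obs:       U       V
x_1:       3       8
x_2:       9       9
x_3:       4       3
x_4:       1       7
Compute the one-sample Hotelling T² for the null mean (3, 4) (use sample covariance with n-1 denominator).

Step 1 — sample mean vector:
  mean(U) = (3 + 9 + 4 + 1) / 4 = 17/4 = 4.25
  mean(V) = (8 + 9 + 3 + 7) / 4 = 27/4 = 6.75
  x̄ = (4.25, 6.75),  deviation x̄ - mu_0 = (4.25, 6.75) - (3, 4) = (1.25, 2.75).

Step 2 — sample covariance matrix, S[i,j] = (1/(n-1)) · Σ_k (x_{k,i} - mean_i) · (x_{k,j} - mean_j), divisor n-1 = 3:
  S[U,U] = ((-1.25)·(-1.25) + (4.75)·(4.75) + (-0.25)·(-0.25) + (-3.25)·(-3.25)) / 3 = 34.75/3 = 11.5833
  S[U,V] = ((-1.25)·(1.25) + (4.75)·(2.25) + (-0.25)·(-3.75) + (-3.25)·(0.25)) / 3 = 9.25/3 = 3.0833
  S[V,V] = ((1.25)·(1.25) + (2.25)·(2.25) + (-3.75)·(-3.75) + (0.25)·(0.25)) / 3 = 20.75/3 = 6.9167
  S = [[11.5833, 3.0833],
 [3.0833, 6.9167]].

Step 3 — invert S. det(S) = 11.5833·6.9167 - (3.0833)² = 70.6111.
  S^{-1} = (1/det) · [[d, -b], [-b, a]] = [[0.098, -0.0437],
 [-0.0437, 0.164]].

Step 4 — quadratic form (x̄ - mu_0)^T · S^{-1} · (x̄ - mu_0):
  S^{-1} · (x̄ - mu_0) = (0.0024, 0.3965),
  (x̄ - mu_0)^T · [...] = (1.25)·(0.0024) + (2.75)·(0.3965) = 1.0934.

Step 5 — scale by n: T² = 4 · 1.0934 = 4.3737.

T² ≈ 4.3737


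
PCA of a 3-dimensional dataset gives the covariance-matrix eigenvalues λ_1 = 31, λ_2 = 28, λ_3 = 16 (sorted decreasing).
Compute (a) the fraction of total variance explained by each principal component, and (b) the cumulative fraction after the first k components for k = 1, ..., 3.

Step 1 — total variance = trace(Sigma) = Σ λ_i = 31 + 28 + 16 = 75.

Step 2 — fraction explained by component i = λ_i / Σ λ:
  PC1: 31/75 = 0.4133
  PC2: 28/75 = 0.3733
  PC3: 16/75 = 0.2133

Step 3 — cumulative fraction after k components = (λ_1 + ... + λ_k) / Σ λ:
  k = 1: 31/75 = 0.4133
  k = 2: (31 + 28)/75 = 59/75 = 0.7867
  k = 3: (31 + 28 + 16)/75 = 75/75 = 1

Summary (fraction, with percent):

explained: PC1 0.4133 (41.33%), PC2 0.3733 (37.33%), PC3 0.2133 (21.33%);  cumulative: 0.4133, 0.7867, 1


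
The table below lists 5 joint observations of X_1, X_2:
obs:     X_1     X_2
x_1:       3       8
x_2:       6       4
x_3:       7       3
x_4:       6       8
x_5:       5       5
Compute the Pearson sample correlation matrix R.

Step 1 — column means:
  mean(X_1) = (3 + 6 + 7 + 6 + 5) / 5 = 27/5 = 5.4
  mean(X_2) = (8 + 4 + 3 + 8 + 5) / 5 = 28/5 = 5.6

Step 2 — sample variances and covariances s[i,j] = (1/(n-1)) · Σ_k (x_{k,i} - mean_i) · (x_{k,j} - mean_j), with n-1 = 4:
  s[X_1,X_1] = ((-2.4)·(-2.4) + (0.6)·(0.6) + (1.6)·(1.6) + (0.6)·(0.6) + (-0.4)·(-0.4)) / 4 = 9.2/4 = 2.3
  s[X_1,X_2] = ((-2.4)·(2.4) + (0.6)·(-1.6) + (1.6)·(-2.6) + (0.6)·(2.4) + (-0.4)·(-0.6)) / 4 = -9.2/4 = -2.3
  s[X_2,X_2] = ((2.4)·(2.4) + (-1.6)·(-1.6) + (-2.6)·(-2.6) + (2.4)·(2.4) + (-0.6)·(-0.6)) / 4 = 21.2/4 = 5.3
  Sample standard deviations s_i = √(s[i,i]):
  s(X_1) = √(2.3) = 1.5166
  s(X_2) = √(5.3) = 2.3022

Step 3 — r_{ij} = s_{ij} / (s_i · s_j):
  r[X_1,X_1] = 1 (diagonal).
  r[X_1,X_2] = -2.3 / (1.5166 · 2.3022) = -2.3 / 3.4914 = -0.6588
  r[X_2,X_2] = 1 (diagonal).

R is symmetric with unit diagonal. Assembling:

R = [[1, -0.6588],
 [-0.6588, 1]]


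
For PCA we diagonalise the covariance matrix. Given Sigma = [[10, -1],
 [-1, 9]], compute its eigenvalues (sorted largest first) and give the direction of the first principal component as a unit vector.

Step 1 — characteristic polynomial of 2×2 Sigma:
  det(Sigma - λI) = λ² - trace · λ + det = 0.
  trace = 10 + 9 = 19, det = 10·9 - (-1)² = 89.
Step 2 — discriminant:
  Δ = trace² - 4·det = 361 - 356 = 5.
Step 3 — eigenvalues:
  λ = (trace ± √Δ)/2 = (19 ± 2.2361)/2,
  λ_1 = 10.618,  λ_2 = 8.382.

Step 4 — unit eigenvector for λ_1: solve (Sigma - λ_1 I)v = 0. First row:
  (10 - 10.618)·v_x + (-1)·v_y = 0, i.e. (-0.618)·v_x + (-1)·v_y = 0,
  so v ∝ (b, λ_1 - a) = (-1, 0.618); multiply by -1 so the first entry is positive: u = (1, -0.618).
  ||u|| = √((1)² + (-0.618)²) = √(1.382) ≈ 1.1756,
  v_1 = u/||u|| ≈ (0.8507, -0.5257) (||v_1|| = 1).

λ_1 = 10.618,  λ_2 = 8.382;  v_1 ≈ (0.8507, -0.5257)


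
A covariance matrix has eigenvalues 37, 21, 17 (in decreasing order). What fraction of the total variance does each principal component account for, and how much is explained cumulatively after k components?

Step 1 — total variance = trace(Sigma) = Σ λ_i = 37 + 21 + 17 = 75.

Step 2 — fraction explained by component i = λ_i / Σ λ:
  PC1: 37/75 = 0.4933
  PC2: 21/75 = 0.28
  PC3: 17/75 = 0.2267

Step 3 — cumulative fraction after k components = (λ_1 + ... + λ_k) / Σ λ:
  k = 1: 37/75 = 0.4933
  k = 2: (37 + 21)/75 = 58/75 = 0.7733
  k = 3: (37 + 21 + 17)/75 = 75/75 = 1

Summary (fraction, with percent):

explained: PC1 0.4933 (49.33%), PC2 0.28 (28%), PC3 0.2267 (22.67%);  cumulative: 0.4933, 0.7733, 1


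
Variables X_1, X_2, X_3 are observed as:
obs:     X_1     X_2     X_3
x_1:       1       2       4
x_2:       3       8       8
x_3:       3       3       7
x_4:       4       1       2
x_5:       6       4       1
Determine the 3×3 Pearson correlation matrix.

Step 1 — column means:
  mean(X_1) = (1 + 3 + 3 + 4 + 6) / 5 = 17/5 = 3.4
  mean(X_2) = (2 + 8 + 3 + 1 + 4) / 5 = 18/5 = 3.6
  mean(X_3) = (4 + 8 + 7 + 2 + 1) / 5 = 22/5 = 4.4

Step 2 — sample variances and covariances s[i,j] = (1/(n-1)) · Σ_k (x_{k,i} - mean_i) · (x_{k,j} - mean_j), with n-1 = 4:
  s[X_1,X_1] = ((-2.4)·(-2.4) + (-0.4)·(-0.4) + (-0.4)·(-0.4) + (0.6)·(0.6) + (2.6)·(2.6)) / 4 = 13.2/4 = 3.3
  s[X_1,X_2] = ((-2.4)·(-1.6) + (-0.4)·(4.4) + (-0.4)·(-0.6) + (0.6)·(-2.6) + (2.6)·(0.4)) / 4 = 1.8/4 = 0.45
  s[X_1,X_3] = ((-2.4)·(-0.4) + (-0.4)·(3.6) + (-0.4)·(2.6) + (0.6)·(-2.4) + (2.6)·(-3.4)) / 4 = -11.8/4 = -2.95
  s[X_2,X_2] = ((-1.6)·(-1.6) + (4.4)·(4.4) + (-0.6)·(-0.6) + (-2.6)·(-2.6) + (0.4)·(0.4)) / 4 = 29.2/4 = 7.3
  s[X_2,X_3] = ((-1.6)·(-0.4) + (4.4)·(3.6) + (-0.6)·(2.6) + (-2.6)·(-2.4) + (0.4)·(-3.4)) / 4 = 19.8/4 = 4.95
  s[X_3,X_3] = ((-0.4)·(-0.4) + (3.6)·(3.6) + (2.6)·(2.6) + (-2.4)·(-2.4) + (-3.4)·(-3.4)) / 4 = 37.2/4 = 9.3
  Sample standard deviations s_i = √(s[i,i]):
  s(X_1) = √(3.3) = 1.8166
  s(X_2) = √(7.3) = 2.7019
  s(X_3) = √(9.3) = 3.0496

Step 3 — r_{ij} = s_{ij} / (s_i · s_j):
  r[X_1,X_1] = 1 (diagonal).
  r[X_1,X_2] = 0.45 / (1.8166 · 2.7019) = 0.45 / 4.9082 = 0.0917
  r[X_1,X_3] = -2.95 / (1.8166 · 3.0496) = -2.95 / 5.5399 = -0.5325
  r[X_2,X_2] = 1 (diagonal).
  r[X_2,X_3] = 4.95 / (2.7019 · 3.0496) = 4.95 / 8.2395 = 0.6008
  r[X_3,X_3] = 1 (diagonal).

R is symmetric with unit diagonal. Assembling:

R = [[1, 0.0917, -0.5325],
 [0.0917, 1, 0.6008],
 [-0.5325, 0.6008, 1]]


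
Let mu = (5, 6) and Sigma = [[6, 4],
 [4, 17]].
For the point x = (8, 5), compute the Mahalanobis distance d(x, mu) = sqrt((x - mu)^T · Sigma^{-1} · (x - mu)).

Step 1 — centre the observation: (x - mu) = (3, -1).

Step 2 — invert Sigma. det(Sigma) = 6·17 - (4)² = 86.
  Sigma^{-1} = (1/det) · [[d, -b], [-b, a]] = [[0.1977, -0.0465],
 [-0.0465, 0.0698]].

Step 3 — form the quadratic (x - mu)^T · Sigma^{-1} · (x - mu):
  Sigma^{-1} · (x - mu) = (0.6395, -0.2093).
  (x - mu)^T · [Sigma^{-1} · (x - mu)] = (3)·(0.6395) + (-1)·(-0.2093) = 2.1279.

Step 4 — take square root: d = √(2.1279) ≈ 1.4587.

d(x, mu) = √(2.1279) ≈ 1.4587
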